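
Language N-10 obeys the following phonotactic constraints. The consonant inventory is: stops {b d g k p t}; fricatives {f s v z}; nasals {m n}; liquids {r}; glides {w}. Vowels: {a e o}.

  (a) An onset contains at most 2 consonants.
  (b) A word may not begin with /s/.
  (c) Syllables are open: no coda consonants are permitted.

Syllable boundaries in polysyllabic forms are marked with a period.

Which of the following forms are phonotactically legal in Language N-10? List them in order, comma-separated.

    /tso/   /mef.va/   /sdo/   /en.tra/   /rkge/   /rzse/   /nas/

/tso/

/tso/ — σ1 onset /ts/ (2C), coda /∅/ ok → phonotactically legal
/mef.va/ — violates constraint (c): syllable 1 coda /f/ has 1 consonant (> 0) → phonotactically illegal
/sdo/ — violates constraint (b): word begins with /s/ → phonotactically illegal
/en.tra/ — violates constraint (c): syllable 1 coda /n/ has 1 consonant (> 0) → phonotactically illegal
/rkge/ — violates constraint (a): syllable 1 onset /rkg/ has 3 consonants (> 2) → phonotactically illegal
/rzse/ — violates constraint (a): syllable 1 onset /rzs/ has 3 consonants (> 2) → phonotactically illegal
/nas/ — violates constraint (c): syllable 1 coda /s/ has 1 consonant (> 0) → phonotactically illegal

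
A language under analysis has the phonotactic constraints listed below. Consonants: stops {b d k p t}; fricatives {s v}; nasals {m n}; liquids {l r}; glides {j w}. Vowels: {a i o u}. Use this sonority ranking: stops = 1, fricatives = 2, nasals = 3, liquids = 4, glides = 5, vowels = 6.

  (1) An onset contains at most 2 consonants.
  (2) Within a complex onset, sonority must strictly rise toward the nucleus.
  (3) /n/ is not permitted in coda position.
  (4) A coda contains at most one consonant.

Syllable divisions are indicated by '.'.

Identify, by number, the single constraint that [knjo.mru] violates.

1

[knjo.mru]: syllable 1 onset /knj/ has 3 consonants (> 2).
This is a violation of constraint 1: "An onset contains at most 2 consonants."
The remaining constraints (2, 3, 4) are satisfied.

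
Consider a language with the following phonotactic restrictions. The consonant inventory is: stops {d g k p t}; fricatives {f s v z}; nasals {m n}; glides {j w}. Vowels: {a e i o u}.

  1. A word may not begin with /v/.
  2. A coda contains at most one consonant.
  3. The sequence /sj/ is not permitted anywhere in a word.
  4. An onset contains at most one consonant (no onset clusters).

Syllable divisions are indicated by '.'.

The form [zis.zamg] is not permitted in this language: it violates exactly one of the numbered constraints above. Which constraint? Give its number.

2

[zis.zamg]: syllable 2 coda /mg/ has 2 consonants (> 1).
This is a violation of constraint 2: "A coda contains at most one consonant."
The remaining constraints (1, 3, 4) are satisfied.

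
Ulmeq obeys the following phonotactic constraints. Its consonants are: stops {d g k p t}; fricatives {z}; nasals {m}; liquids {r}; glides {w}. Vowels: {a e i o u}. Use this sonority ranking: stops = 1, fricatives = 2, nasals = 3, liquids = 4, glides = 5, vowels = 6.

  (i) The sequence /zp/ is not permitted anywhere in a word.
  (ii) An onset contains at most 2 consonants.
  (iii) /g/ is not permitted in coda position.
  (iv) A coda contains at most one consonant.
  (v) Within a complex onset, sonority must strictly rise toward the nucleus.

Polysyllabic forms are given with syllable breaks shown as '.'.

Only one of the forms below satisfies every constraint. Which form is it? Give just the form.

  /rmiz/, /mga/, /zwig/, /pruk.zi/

/rmiz/ — violates constraint (v): syllable 1 onset /rm/: /r/ (liquid, 4) → /m/ (nasal, 3) does not rise → illicit
/mga/ — violates constraint (v): syllable 1 onset /mg/: /m/ (nasal, 3) → /g/ (stop, 1) does not rise → illicit
/zwig/ — violates constraint (iii): syllable 1 coda contains /g/ → illicit
/pruk.zi/ — σ1 onset /pr/ (1→4 rises), coda /k/ ok; σ2 onset /z/, coda /∅/ ok → licit

/pruk.zi/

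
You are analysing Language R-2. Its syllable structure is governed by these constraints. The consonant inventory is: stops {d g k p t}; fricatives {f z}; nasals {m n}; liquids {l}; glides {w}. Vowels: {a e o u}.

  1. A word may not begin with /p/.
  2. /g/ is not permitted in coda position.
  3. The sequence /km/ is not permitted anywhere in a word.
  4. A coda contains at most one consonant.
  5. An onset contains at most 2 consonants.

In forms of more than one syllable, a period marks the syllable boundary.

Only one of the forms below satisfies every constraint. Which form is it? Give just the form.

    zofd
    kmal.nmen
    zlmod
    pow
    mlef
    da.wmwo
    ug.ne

zofd — violates constraint 4: syllable 1 coda /fd/ has 2 consonants (> 1) → not permitted
kmal.nmen — violates constraint 3: contains banned sequence /km/ → not permitted
zlmod — violates constraint 5: syllable 1 onset /zlm/ has 3 consonants (> 2) → not permitted
pow — violates constraint 1: word begins with /p/ → not permitted
mlef — σ1 onset /ml/ (2C), coda /f/ ok → permitted
da.wmwo — violates constraint 5: syllable 2 onset /wmw/ has 3 consonants (> 2) → not permitted
ug.ne — violates constraint 2: syllable 1 coda contains /g/ → not permitted

mlef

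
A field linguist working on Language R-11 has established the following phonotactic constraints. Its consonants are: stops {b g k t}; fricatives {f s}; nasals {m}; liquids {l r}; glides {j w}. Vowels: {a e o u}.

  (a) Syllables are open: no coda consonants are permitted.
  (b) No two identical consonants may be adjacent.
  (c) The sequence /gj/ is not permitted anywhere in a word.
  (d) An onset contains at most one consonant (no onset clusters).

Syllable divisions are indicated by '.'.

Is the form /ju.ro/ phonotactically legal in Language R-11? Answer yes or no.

yes

/ju.ro/ — σ1 onset /j/, coda /∅/ ok; σ2 onset /r/, coda /∅/ ok → phonotactically legal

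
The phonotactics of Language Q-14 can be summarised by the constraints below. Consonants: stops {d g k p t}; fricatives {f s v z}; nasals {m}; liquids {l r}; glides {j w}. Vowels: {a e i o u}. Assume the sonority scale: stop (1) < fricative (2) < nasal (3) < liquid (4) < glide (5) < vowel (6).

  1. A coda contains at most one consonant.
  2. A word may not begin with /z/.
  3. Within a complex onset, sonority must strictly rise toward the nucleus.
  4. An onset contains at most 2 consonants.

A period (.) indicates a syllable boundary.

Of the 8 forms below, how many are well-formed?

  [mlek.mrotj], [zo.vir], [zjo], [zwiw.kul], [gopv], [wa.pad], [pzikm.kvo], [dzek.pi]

[mlek.mrotj] — violates constraint 1: syllable 2 coda /tj/ has 2 consonants (> 1) → ill-formed
[zo.vir] — violates constraint 2: word begins with /z/ → ill-formed
[zjo] — violates constraint 2: word begins with /z/ → ill-formed
[zwiw.kul] — violates constraint 2: word begins with /z/ → ill-formed
[gopv] — violates constraint 1: syllable 1 coda /pv/ has 2 consonants (> 1) → ill-formed
[wa.pad] — σ1 onset /w/, coda /∅/ ok; σ2 onset /p/, coda /d/ ok → well-formed
[pzikm.kvo] — violates constraint 1: syllable 1 coda /km/ has 2 consonants (> 1) → ill-formed
[dzek.pi] — σ1 onset /dz/ (1→2 rises), coda /k/ ok; σ2 onset /p/, coda /∅/ ok → well-formed
Well-formed: [wa.pad], [dzek.pi] → 2.

2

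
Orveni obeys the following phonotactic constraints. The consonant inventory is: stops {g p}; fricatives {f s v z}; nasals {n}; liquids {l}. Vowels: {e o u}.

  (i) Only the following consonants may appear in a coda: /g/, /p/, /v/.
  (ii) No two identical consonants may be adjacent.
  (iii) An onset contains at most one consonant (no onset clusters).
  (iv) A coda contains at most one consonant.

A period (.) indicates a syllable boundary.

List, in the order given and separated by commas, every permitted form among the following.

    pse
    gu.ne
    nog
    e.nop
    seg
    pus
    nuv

gu.ne, nog, e.nop, seg, nuv

pse — violates constraint (iii): syllable 1 onset /ps/ has 2 consonants (> 1) → not permitted
gu.ne — σ1 onset /g/, coda /∅/ ok; σ2 onset /n/, coda /∅/ ok → permitted
nog — σ1 onset /n/, coda /g/ ok → permitted
e.nop — σ1 onset /∅/, coda /∅/ ok; σ2 onset /n/, coda /p/ ok → permitted
seg — σ1 onset /s/, coda /g/ ok → permitted
pus — violates constraint (i): syllable 1 coda contains /s/, which is not a licensed coda consonant → not permitted
nuv — σ1 onset /n/, coda /v/ ok → permitted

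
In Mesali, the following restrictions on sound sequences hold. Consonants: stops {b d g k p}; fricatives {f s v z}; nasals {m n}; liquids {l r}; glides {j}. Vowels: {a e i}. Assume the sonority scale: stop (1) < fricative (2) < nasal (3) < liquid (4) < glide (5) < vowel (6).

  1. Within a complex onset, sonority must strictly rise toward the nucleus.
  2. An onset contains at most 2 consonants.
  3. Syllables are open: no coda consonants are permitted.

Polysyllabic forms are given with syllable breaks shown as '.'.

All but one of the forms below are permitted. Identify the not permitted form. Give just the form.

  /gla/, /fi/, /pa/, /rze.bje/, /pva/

/gla/ — σ1 onset /gl/ (1→4 rises), coda /∅/ ok → permitted
/fi/ — σ1 onset /f/, coda /∅/ ok → permitted
/pa/ — σ1 onset /p/, coda /∅/ ok → permitted
/rze.bje/ — violates constraint 1: syllable 1 onset /rz/: /r/ (liquid, 4) → /z/ (fricative, 2) does not rise → not permitted
/pva/ — σ1 onset /pv/ (1→2 rises), coda /∅/ ok → permitted

/rze.bje/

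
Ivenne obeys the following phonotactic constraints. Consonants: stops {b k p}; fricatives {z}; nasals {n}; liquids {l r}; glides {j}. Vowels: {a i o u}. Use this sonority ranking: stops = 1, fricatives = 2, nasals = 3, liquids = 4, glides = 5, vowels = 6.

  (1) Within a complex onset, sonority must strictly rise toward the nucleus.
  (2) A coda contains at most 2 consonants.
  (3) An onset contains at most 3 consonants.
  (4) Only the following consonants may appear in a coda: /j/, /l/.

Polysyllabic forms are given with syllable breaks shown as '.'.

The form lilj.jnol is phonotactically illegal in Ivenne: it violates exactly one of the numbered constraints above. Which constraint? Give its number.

lilj.jnol: syllable 2 onset /jn/: /j/ (glide, 5) → /n/ (nasal, 3) does not rise.
This is a violation of constraint 1: "Within a complex onset, sonority must strictly rise toward the nucleus."
The remaining constraints (2, 3, 4) are satisfied.

1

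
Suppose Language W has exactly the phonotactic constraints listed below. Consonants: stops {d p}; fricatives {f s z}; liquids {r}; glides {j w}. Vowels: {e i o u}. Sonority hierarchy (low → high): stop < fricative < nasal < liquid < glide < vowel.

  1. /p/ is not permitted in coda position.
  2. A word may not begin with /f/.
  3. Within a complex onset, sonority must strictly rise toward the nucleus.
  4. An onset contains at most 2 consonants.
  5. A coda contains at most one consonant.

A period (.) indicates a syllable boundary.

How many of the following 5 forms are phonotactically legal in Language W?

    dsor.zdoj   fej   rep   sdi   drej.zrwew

0

dsor.zdoj — violates constraint 3: syllable 2 onset /zd/: /z/ (fricative, 2) → /d/ (stop, 1) does not rise → phonotactically illegal
fej — violates constraint 2: word begins with /f/ → phonotactically illegal
rep — violates constraint 1: syllable 1 coda contains /p/ → phonotactically illegal
sdi — violates constraint 3: syllable 1 onset /sd/: /s/ (fricative, 2) → /d/ (stop, 1) does not rise → phonotactically illegal
drej.zrwew — violates constraint 4: syllable 2 onset /zrw/ has 3 consonants (> 2) → phonotactically illegal
No form is phonotactically legal → 0.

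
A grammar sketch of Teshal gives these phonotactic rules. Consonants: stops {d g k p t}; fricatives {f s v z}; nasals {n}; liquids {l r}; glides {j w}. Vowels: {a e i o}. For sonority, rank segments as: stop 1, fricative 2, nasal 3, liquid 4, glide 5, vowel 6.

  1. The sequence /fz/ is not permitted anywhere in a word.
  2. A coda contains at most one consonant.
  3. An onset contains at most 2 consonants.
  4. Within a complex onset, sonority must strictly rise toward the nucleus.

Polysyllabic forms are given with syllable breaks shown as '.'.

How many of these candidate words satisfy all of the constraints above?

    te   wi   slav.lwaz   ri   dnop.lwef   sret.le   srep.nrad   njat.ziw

8

te — σ1 onset /t/, coda /∅/ ok → permitted
wi — σ1 onset /w/, coda /∅/ ok → permitted
slav.lwaz — σ1 onset /sl/ (2→4 rises), coda /v/ ok; σ2 onset /lw/ (4→5 rises), coda /z/ ok → permitted
ri — σ1 onset /r/, coda /∅/ ok → permitted
dnop.lwef — σ1 onset /dn/ (1→3 rises), coda /p/ ok; σ2 onset /lw/ (4→5 rises), coda /f/ ok → permitted
sret.le — σ1 onset /sr/ (2→4 rises), coda /t/ ok; σ2 onset /l/, coda /∅/ ok → permitted
srep.nrad — σ1 onset /sr/ (2→4 rises), coda /p/ ok; σ2 onset /nr/ (3→4 rises), coda /d/ ok → permitted
njat.ziw — σ1 onset /nj/ (3→5 rises), coda /t/ ok; σ2 onset /z/, coda /w/ ok → permitted
Permitted: te, wi, slav.lwaz, ri, dnop.lwef, sret.le, srep.nrad, njat.ziw → 8.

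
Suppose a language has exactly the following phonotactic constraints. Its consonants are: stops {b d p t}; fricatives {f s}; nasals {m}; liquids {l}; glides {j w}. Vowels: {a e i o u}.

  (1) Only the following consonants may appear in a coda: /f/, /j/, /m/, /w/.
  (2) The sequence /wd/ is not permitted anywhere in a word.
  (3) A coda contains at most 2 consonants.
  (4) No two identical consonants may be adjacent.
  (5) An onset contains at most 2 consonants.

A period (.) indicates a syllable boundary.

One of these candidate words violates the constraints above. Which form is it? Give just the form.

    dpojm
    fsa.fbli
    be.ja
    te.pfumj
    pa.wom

fsa.fbli

dpojm — σ1 onset /dp/ (2C), coda /jm/ (2C) ok → well-formed
fsa.fbli — violates constraint 5: syllable 2 onset /fbl/ has 3 consonants (> 2) → ill-formed
be.ja — σ1 onset /b/, coda /∅/ ok; σ2 onset /j/, coda /∅/ ok → well-formed
te.pfumj — σ1 onset /t/, coda /∅/ ok; σ2 onset /pf/ (2C), coda /mj/ (2C) ok → well-formed
pa.wom — σ1 onset /p/, coda /∅/ ok; σ2 onset /w/, coda /m/ ok → well-formed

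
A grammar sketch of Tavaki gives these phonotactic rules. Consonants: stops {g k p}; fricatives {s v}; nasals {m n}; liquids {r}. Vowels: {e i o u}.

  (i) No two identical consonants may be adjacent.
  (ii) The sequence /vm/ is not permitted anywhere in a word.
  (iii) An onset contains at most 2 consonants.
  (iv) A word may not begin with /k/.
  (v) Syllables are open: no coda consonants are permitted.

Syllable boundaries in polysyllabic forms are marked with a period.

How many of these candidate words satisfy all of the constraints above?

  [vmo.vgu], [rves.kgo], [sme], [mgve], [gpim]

1

[vmo.vgu] — violates constraint (ii): contains banned sequence /vm/ → ill-formed
[rves.kgo] — violates constraint (v): syllable 1 coda /s/ has 1 consonant (> 0) → ill-formed
[sme] — σ1 onset /sm/ (2C), coda /∅/ ok → well-formed
[mgve] — violates constraint (iii): syllable 1 onset /mgv/ has 3 consonants (> 2) → ill-formed
[gpim] — violates constraint (v): syllable 1 coda /m/ has 1 consonant (> 0) → ill-formed
Well-formed: [sme] → 1.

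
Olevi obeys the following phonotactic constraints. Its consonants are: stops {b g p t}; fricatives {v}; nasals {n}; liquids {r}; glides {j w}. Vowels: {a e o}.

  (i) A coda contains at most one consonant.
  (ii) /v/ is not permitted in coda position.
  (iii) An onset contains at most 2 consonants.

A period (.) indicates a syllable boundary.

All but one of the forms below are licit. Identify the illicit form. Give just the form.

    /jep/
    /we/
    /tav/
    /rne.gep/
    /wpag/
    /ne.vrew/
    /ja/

/tav/

/jep/ — σ1 onset /j/, coda /p/ ok → licit
/we/ — σ1 onset /w/, coda /∅/ ok → licit
/tav/ — violates constraint (ii): syllable 1 coda contains /v/ → illicit
/rne.gep/ — σ1 onset /rn/ (2C), coda /∅/ ok; σ2 onset /g/, coda /p/ ok → licit
/wpag/ — σ1 onset /wp/ (2C), coda /g/ ok → licit
/ne.vrew/ — σ1 onset /n/, coda /∅/ ok; σ2 onset /vr/ (2C), coda /w/ ok → licit
/ja/ — σ1 onset /j/, coda /∅/ ok → licit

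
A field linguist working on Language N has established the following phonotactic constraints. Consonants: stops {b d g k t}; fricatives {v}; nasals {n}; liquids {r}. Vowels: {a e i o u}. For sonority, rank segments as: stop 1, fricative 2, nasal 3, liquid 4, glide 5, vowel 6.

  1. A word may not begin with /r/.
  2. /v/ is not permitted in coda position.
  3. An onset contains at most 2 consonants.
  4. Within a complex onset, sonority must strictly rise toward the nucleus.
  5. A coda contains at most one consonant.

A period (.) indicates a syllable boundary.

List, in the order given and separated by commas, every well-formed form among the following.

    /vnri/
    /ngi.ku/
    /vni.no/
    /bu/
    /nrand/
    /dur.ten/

/vni.no/, /bu/, /dur.ten/

/vnri/ — violates constraint 3: syllable 1 onset /vnr/ has 3 consonants (> 2) → ill-formed
/ngi.ku/ — violates constraint 4: syllable 1 onset /ng/: /n/ (nasal, 3) → /g/ (stop, 1) does not rise → ill-formed
/vni.no/ — σ1 onset /vn/ (2→3 rises), coda /∅/ ok; σ2 onset /n/, coda /∅/ ok → well-formed
/bu/ — σ1 onset /b/, coda /∅/ ok → well-formed
/nrand/ — violates constraint 5: syllable 1 coda /nd/ has 2 consonants (> 1) → ill-formed
/dur.ten/ — σ1 onset /d/, coda /r/ ok; σ2 onset /t/, coda /n/ ok → well-formed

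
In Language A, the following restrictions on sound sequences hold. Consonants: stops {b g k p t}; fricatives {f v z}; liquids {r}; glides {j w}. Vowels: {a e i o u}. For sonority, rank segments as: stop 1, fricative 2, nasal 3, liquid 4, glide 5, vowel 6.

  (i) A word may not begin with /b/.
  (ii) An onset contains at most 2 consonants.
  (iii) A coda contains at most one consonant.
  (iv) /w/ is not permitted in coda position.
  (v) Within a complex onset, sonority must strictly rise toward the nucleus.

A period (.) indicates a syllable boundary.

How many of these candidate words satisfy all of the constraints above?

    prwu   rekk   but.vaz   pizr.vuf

prwu — violates constraint (ii): syllable 1 onset /prw/ has 3 consonants (> 2) → phonotactically illegal
rekk — violates constraint (iii): syllable 1 coda /kk/ has 2 consonants (> 1) → phonotactically illegal
but.vaz — violates constraint (i): word begins with /b/ → phonotactically illegal
pizr.vuf — violates constraint (iii): syllable 1 coda /zr/ has 2 consonants (> 1) → phonotactically illegal
No form is phonotactically legal → 0.

0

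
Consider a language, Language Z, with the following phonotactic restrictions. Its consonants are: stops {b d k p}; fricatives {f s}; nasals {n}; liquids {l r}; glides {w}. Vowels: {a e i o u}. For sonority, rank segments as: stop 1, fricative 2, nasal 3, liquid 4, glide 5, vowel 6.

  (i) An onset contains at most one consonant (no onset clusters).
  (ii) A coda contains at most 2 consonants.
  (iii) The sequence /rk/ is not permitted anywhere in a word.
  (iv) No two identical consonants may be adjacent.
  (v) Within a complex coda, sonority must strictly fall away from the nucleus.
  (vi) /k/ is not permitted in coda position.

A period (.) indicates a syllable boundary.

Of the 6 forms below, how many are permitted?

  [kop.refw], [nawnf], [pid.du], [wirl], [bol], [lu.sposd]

1

[kop.refw] — violates constraint (v): syllable 2 coda /fw/: /f/ (fricative, 2) → /w/ (glide, 5) does not fall → not permitted
[nawnf] — violates constraint (ii): syllable 1 coda /wnf/ has 3 consonants (> 2) → not permitted
[pid.du] — violates constraint (iv): adjacent identical consonants /dd/ → not permitted
[wirl] — violates constraint (v): syllable 1 coda /rl/: /r/ (liquid, 4) → /l/ (liquid, 4) does not fall → not permitted
[bol] — σ1 onset /b/, coda /l/ ok → permitted
[lu.sposd] — violates constraint (i): syllable 2 onset /sp/ has 2 consonants (> 1) → not permitted
Permitted: [bol] → 1.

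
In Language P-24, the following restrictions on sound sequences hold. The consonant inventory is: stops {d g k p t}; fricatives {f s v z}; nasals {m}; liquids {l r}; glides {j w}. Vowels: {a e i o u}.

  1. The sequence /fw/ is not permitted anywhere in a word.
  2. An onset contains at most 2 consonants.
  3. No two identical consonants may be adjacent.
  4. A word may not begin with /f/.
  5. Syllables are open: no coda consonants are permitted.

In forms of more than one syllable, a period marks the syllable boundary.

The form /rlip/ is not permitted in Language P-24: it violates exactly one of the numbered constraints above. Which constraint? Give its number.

/rlip/: syllable 1 coda /p/ has 1 consonant (> 0).
This is a violation of constraint 5: "Syllables are open: no coda consonants are permitted."
The remaining constraints (1, 2, 3, 4) are satisfied.

5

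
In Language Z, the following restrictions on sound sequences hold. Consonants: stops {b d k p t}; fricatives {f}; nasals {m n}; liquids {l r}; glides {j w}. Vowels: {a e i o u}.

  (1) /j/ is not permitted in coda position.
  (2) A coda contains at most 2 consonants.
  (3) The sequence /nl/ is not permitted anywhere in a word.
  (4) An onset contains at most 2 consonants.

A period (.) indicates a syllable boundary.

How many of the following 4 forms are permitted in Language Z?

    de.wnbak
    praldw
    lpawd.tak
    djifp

de.wnbak — violates constraint 4: syllable 2 onset /wnb/ has 3 consonants (> 2) → not permitted
praldw — violates constraint 2: syllable 1 coda /ldw/ has 3 consonants (> 2) → not permitted
lpawd.tak — σ1 onset /lp/ (2C), coda /wd/ (2C) ok; σ2 onset /t/, coda /k/ ok → permitted
djifp — σ1 onset /dj/ (2C), coda /fp/ (2C) ok → permitted
Permitted: lpawd.tak, djifp → 2.

2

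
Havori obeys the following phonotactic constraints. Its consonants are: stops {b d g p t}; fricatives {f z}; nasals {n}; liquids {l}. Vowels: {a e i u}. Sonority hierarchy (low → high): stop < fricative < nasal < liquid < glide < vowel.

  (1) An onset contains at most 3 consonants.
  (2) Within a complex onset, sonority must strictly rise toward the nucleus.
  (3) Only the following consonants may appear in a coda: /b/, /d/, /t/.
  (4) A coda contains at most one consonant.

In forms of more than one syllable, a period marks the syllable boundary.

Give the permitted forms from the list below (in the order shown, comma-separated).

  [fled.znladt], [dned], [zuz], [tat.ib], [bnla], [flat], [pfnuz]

[fled.znladt] — violates constraint 4: syllable 2 coda /dt/ has 2 consonants (> 1) → not permitted
[dned] — σ1 onset /dn/ (1→3 rises), coda /d/ ok → permitted
[zuz] — violates constraint 3: syllable 1 coda contains /z/, which is not a licensed coda consonant → not permitted
[tat.ib] — σ1 onset /t/, coda /t/ ok; σ2 onset /∅/, coda /b/ ok → permitted
[bnla] — σ1 onset /bnl/ (1→3→4 rises), coda /∅/ ok → permitted
[flat] — σ1 onset /fl/ (2→4 rises), coda /t/ ok → permitted
[pfnuz] — violates constraint 3: syllable 1 coda contains /z/, which is not a licensed coda consonant → not permitted

[dned], [tat.ib], [bnla], [flat]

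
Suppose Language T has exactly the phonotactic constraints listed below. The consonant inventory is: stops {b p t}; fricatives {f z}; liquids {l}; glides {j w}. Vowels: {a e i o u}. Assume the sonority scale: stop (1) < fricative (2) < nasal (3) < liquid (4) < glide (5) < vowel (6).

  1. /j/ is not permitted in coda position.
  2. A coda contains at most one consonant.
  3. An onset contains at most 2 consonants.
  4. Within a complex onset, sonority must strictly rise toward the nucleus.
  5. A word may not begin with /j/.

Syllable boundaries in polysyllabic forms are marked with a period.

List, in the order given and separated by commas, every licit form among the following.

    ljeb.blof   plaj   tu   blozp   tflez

ljeb.blof, tu

ljeb.blof — σ1 onset /lj/ (4→5 rises), coda /b/ ok; σ2 onset /bl/ (1→4 rises), coda /f/ ok → licit
plaj — violates constraint 1: syllable 1 coda contains /j/ → illicit
tu — σ1 onset /t/, coda /∅/ ok → licit
blozp — violates constraint 2: syllable 1 coda /zp/ has 2 consonants (> 1) → illicit
tflez — violates constraint 3: syllable 1 onset /tfl/ has 3 consonants (> 2) → illicit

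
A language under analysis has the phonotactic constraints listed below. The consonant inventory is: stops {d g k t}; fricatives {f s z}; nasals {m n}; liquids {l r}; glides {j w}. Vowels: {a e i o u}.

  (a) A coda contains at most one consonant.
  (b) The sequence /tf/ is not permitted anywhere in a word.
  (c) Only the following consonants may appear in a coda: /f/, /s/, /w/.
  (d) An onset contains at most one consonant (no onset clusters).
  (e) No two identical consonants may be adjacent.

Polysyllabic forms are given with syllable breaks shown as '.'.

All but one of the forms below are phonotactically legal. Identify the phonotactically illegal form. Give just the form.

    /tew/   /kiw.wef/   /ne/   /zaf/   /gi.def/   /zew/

/tew/ — σ1 onset /t/, coda /w/ ok → phonotactically legal
/kiw.wef/ — violates constraint (e): adjacent identical consonants /ww/ → phonotactically illegal
/ne/ — σ1 onset /n/, coda /∅/ ok → phonotactically legal
/zaf/ — σ1 onset /z/, coda /f/ ok → phonotactically legal
/gi.def/ — σ1 onset /g/, coda /∅/ ok; σ2 onset /d/, coda /f/ ok → phonotactically legal
/zew/ — σ1 onset /z/, coda /w/ ok → phonotactically legal

/kiw.wef/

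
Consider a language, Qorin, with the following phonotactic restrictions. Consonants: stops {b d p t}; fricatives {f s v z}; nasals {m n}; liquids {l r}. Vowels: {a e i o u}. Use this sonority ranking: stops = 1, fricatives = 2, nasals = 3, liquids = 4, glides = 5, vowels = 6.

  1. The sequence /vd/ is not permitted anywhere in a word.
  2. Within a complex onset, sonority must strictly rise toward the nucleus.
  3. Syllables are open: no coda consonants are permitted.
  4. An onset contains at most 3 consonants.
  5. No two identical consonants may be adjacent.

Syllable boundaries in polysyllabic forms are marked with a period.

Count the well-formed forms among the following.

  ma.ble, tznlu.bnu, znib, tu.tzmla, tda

ma.ble — σ1 onset /m/, coda /∅/ ok; σ2 onset /bl/ (1→4 rises), coda /∅/ ok → well-formed
tznlu.bnu — violates constraint 4: syllable 1 onset /tznl/ has 4 consonants (> 3) → ill-formed
znib — violates constraint 3: syllable 1 coda /b/ has 1 consonant (> 0) → ill-formed
tu.tzmla — violates constraint 4: syllable 2 onset /tzml/ has 4 consonants (> 3) → ill-formed
tda — violates constraint 2: syllable 1 onset /td/: /t/ (stop, 1) → /d/ (stop, 1) does not rise → ill-formed
Well-formed: ma.ble → 1.

1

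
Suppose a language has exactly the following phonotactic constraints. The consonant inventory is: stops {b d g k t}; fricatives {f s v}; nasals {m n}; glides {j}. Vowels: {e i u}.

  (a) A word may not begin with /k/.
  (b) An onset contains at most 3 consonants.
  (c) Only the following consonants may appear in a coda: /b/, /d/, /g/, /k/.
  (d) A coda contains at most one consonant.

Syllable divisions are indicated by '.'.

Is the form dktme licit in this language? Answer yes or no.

no

dktme — violates constraint (b): syllable 1 onset /dktm/ has 4 consonants (> 3) → illicit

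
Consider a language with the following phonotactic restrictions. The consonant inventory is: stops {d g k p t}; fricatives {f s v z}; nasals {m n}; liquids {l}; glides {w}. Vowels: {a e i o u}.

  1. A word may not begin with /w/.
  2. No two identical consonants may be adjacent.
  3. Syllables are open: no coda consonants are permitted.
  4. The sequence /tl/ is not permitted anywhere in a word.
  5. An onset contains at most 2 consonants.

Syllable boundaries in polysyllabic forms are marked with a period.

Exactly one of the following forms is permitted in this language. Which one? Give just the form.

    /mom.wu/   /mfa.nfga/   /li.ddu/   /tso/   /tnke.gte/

/mom.wu/ — violates constraint 3: syllable 1 coda /m/ has 1 consonant (> 0) → not permitted
/mfa.nfga/ — violates constraint 5: syllable 2 onset /nfg/ has 3 consonants (> 2) → not permitted
/li.ddu/ — violates constraint 2: adjacent identical consonants /dd/ → not permitted
/tso/ — σ1 onset /ts/ (2C), coda /∅/ ok → permitted
/tnke.gte/ — violates constraint 5: syllable 1 onset /tnk/ has 3 consonants (> 2) → not permitted

/tso/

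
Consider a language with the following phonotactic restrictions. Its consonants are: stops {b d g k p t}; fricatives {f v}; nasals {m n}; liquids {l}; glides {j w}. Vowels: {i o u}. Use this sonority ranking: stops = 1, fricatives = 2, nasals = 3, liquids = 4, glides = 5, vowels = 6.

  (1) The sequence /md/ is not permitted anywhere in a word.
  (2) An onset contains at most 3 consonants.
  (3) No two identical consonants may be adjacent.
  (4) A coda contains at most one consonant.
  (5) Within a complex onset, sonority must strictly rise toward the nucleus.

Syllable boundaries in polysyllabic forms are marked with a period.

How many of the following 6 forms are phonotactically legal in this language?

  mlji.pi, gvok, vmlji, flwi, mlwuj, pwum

5

mlji.pi — σ1 onset /mlj/ (3→4→5 rises), coda /∅/ ok; σ2 onset /p/, coda /∅/ ok → phonotactically legal
gvok — σ1 onset /gv/ (1→2 rises), coda /k/ ok → phonotactically legal
vmlji — violates constraint 2: syllable 1 onset /vmlj/ has 4 consonants (> 3) → phonotactically illegal
flwi — σ1 onset /flw/ (2→4→5 rises), coda /∅/ ok → phonotactically legal
mlwuj — σ1 onset /mlw/ (3→4→5 rises), coda /j/ ok → phonotactically legal
pwum — σ1 onset /pw/ (1→5 rises), coda /m/ ok → phonotactically legal
Phonotactically legal: mlji.pi, gvok, flwi, mlwuj, pwum → 5.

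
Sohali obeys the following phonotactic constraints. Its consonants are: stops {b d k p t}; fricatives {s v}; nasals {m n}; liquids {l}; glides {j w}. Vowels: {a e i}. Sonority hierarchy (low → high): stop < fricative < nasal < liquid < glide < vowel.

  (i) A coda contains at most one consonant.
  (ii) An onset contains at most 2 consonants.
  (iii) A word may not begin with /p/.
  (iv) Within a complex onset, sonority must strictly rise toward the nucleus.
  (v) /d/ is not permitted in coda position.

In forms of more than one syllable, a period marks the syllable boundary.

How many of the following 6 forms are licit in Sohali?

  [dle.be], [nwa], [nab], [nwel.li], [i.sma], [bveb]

6

[dle.be] — σ1 onset /dl/ (1→4 rises), coda /∅/ ok; σ2 onset /b/, coda /∅/ ok → licit
[nwa] — σ1 onset /nw/ (3→5 rises), coda /∅/ ok → licit
[nab] — σ1 onset /n/, coda /b/ ok → licit
[nwel.li] — σ1 onset /nw/ (3→5 rises), coda /l/ ok; σ2 onset /l/, coda /∅/ ok → licit
[i.sma] — σ1 onset /∅/, coda /∅/ ok; σ2 onset /sm/ (2→3 rises), coda /∅/ ok → licit
[bveb] — σ1 onset /bv/ (1→2 rises), coda /b/ ok → licit
Licit: [dle.be], [nwa], [nab], [nwel.li], [i.sma], [bveb] → 6.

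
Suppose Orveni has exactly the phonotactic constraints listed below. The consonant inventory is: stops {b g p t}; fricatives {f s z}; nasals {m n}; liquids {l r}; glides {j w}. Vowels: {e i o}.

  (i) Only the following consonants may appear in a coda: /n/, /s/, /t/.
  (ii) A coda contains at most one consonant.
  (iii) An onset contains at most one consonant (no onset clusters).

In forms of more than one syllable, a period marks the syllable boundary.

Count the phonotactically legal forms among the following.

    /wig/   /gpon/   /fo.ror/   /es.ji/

/wig/ — violates constraint (i): syllable 1 coda contains /g/, which is not a licensed coda consonant → phonotactically illegal
/gpon/ — violates constraint (iii): syllable 1 onset /gp/ has 2 consonants (> 1) → phonotactically illegal
/fo.ror/ — violates constraint (i): syllable 2 coda contains /r/, which is not a licensed coda consonant → phonotactically illegal
/es.ji/ — σ1 onset /∅/, coda /s/ ok; σ2 onset /j/, coda /∅/ ok → phonotactically legal
Phonotactically legal: /es.ji/ → 1.

1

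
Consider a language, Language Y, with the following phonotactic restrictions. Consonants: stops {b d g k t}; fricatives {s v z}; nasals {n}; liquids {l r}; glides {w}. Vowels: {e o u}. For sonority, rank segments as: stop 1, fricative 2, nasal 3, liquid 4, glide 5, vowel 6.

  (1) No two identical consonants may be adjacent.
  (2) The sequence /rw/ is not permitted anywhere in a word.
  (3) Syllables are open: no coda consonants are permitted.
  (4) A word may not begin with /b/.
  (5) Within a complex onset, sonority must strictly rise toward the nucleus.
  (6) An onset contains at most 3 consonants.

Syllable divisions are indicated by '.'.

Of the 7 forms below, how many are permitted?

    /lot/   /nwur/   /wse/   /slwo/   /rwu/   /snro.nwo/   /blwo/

/lot/ — violates constraint 3: syllable 1 coda /t/ has 1 consonant (> 0) → not permitted
/nwur/ — violates constraint 3: syllable 1 coda /r/ has 1 consonant (> 0) → not permitted
/wse/ — violates constraint 5: syllable 1 onset /ws/: /w/ (glide, 5) → /s/ (fricative, 2) does not rise → not permitted
/slwo/ — σ1 onset /slw/ (2→4→5 rises), coda /∅/ ok → permitted
/rwu/ — violates constraint 2: contains banned sequence /rw/ → not permitted
/snro.nwo/ — σ1 onset /snr/ (2→3→4 rises), coda /∅/ ok; σ2 onset /nw/ (3→5 rises), coda /∅/ ok → permitted
/blwo/ — violates constraint 4: word begins with /b/ → not permitted
Permitted: /slwo/, /snro.nwo/ → 2.

2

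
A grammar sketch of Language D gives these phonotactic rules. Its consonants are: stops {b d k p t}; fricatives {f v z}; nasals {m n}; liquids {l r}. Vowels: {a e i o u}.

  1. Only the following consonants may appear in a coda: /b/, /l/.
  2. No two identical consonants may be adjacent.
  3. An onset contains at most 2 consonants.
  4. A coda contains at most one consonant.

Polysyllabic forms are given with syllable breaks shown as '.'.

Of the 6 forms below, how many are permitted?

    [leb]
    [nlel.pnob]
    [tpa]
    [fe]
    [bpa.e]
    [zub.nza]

6

[leb] — σ1 onset /l/, coda /b/ ok → permitted
[nlel.pnob] — σ1 onset /nl/ (2C), coda /l/ ok; σ2 onset /pn/ (2C), coda /b/ ok → permitted
[tpa] — σ1 onset /tp/ (2C), coda /∅/ ok → permitted
[fe] — σ1 onset /f/, coda /∅/ ok → permitted
[bpa.e] — σ1 onset /bp/ (2C), coda /∅/ ok; σ2 onset /∅/, coda /∅/ ok → permitted
[zub.nza] — σ1 onset /z/, coda /b/ ok; σ2 onset /nz/ (2C), coda /∅/ ok → permitted
Permitted: [leb], [nlel.pnob], [tpa], [fe], [bpa.e], [zub.nza] → 6.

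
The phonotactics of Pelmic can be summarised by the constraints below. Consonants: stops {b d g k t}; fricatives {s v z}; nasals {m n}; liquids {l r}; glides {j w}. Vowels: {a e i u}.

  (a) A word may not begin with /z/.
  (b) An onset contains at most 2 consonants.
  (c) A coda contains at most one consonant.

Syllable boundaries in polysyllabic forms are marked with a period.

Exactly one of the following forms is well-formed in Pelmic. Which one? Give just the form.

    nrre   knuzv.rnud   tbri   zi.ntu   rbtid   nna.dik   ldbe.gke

nrre — violates constraint (b): syllable 1 onset /nrr/ has 3 consonants (> 2) → ill-formed
knuzv.rnud — violates constraint (c): syllable 1 coda /zv/ has 2 consonants (> 1) → ill-formed
tbri — violates constraint (b): syllable 1 onset /tbr/ has 3 consonants (> 2) → ill-formed
zi.ntu — violates constraint (a): word begins with /z/ → ill-formed
rbtid — violates constraint (b): syllable 1 onset /rbt/ has 3 consonants (> 2) → ill-formed
nna.dik — σ1 onset /nn/ (2C), coda /∅/ ok; σ2 onset /d/, coda /k/ ok → well-formed
ldbe.gke — violates constraint (b): syllable 1 onset /ldb/ has 3 consonants (> 2) → ill-formed

nna.dik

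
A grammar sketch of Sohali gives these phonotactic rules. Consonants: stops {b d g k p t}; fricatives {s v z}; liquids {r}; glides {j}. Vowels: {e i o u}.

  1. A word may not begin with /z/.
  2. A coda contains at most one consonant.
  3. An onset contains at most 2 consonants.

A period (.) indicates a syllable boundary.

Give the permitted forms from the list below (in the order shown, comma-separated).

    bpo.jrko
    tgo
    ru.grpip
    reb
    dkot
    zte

tgo, reb, dkot

bpo.jrko — violates constraint 3: syllable 2 onset /jrk/ has 3 consonants (> 2) → not permitted
tgo — σ1 onset /tg/ (2C), coda /∅/ ok → permitted
ru.grpip — violates constraint 3: syllable 2 onset /grp/ has 3 consonants (> 2) → not permitted
reb — σ1 onset /r/, coda /b/ ok → permitted
dkot — σ1 onset /dk/ (2C), coda /t/ ok → permitted
zte — violates constraint 1: word begins with /z/ → not permitted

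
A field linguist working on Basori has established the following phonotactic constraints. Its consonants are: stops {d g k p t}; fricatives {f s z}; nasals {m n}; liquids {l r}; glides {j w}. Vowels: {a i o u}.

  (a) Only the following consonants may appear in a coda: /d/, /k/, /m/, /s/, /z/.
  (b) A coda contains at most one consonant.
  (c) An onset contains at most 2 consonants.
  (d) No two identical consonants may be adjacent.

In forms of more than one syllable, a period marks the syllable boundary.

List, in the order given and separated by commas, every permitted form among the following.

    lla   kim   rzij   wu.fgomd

kim

lla — violates constraint (d): adjacent identical consonants /ll/ → not permitted
kim — σ1 onset /k/, coda /m/ ok → permitted
rzij — violates constraint (a): syllable 1 coda contains /j/, which is not a licensed coda consonant → not permitted
wu.fgomd — violates constraint (b): syllable 2 coda /md/ has 2 consonants (> 1) → not permitted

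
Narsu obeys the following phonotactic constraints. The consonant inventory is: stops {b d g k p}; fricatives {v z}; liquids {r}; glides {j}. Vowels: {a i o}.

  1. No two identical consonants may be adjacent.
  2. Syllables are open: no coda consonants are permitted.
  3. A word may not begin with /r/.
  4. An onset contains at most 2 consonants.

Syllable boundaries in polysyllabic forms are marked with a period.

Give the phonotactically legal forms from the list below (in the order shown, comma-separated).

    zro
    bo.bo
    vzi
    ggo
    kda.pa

zro — σ1 onset /zr/ (2C), coda /∅/ ok → phonotactically legal
bo.bo — σ1 onset /b/, coda /∅/ ok; σ2 onset /b/, coda /∅/ ok → phonotactically legal
vzi — σ1 onset /vz/ (2C), coda /∅/ ok → phonotactically legal
ggo — violates constraint 1: adjacent identical consonants /gg/ → phonotactically illegal
kda.pa — σ1 onset /kd/ (2C), coda /∅/ ok; σ2 onset /p/, coda /∅/ ok → phonotactically legal

zro, bo.bo, vzi, kda.pa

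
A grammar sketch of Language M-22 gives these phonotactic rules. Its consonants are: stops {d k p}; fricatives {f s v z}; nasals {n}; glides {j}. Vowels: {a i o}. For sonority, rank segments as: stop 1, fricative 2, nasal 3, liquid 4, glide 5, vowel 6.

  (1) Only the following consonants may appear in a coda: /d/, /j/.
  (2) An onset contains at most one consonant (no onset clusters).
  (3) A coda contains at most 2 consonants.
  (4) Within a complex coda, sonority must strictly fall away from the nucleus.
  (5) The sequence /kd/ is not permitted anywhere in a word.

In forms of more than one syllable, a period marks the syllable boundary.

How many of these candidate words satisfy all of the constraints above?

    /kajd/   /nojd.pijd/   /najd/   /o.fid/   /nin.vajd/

4

/kajd/ — σ1 onset /k/, coda /jd/ (5→1 falls) ok → permitted
/nojd.pijd/ — σ1 onset /n/, coda /jd/ (5→1 falls) ok; σ2 onset /p/, coda /jd/ (5→1 falls) ok → permitted
/najd/ — σ1 onset /n/, coda /jd/ (5→1 falls) ok → permitted
/o.fid/ — σ1 onset /∅/, coda /∅/ ok; σ2 onset /f/, coda /d/ ok → permitted
/nin.vajd/ — violates constraint 1: syllable 1 coda contains /n/, which is not a licensed coda consonant → not permitted
Permitted: /kajd/, /nojd.pijd/, /najd/, /o.fid/ → 4.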